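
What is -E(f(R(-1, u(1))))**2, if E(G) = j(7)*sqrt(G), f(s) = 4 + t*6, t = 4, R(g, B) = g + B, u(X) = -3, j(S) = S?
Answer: -1372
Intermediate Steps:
R(g, B) = B + g
f(s) = 28 (f(s) = 4 + 4*6 = 4 + 24 = 28)
E(G) = 7*sqrt(G)
-E(f(R(-1, u(1))))**2 = -(7*sqrt(28))**2 = -(7*(2*sqrt(7)))**2 = -(14*sqrt(7))**2 = -1*1372 = -1372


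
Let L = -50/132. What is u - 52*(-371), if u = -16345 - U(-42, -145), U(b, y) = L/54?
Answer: 10503133/3564 ≈ 2947.0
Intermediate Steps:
L = -25/66 (L = -50*1/132 = -25/66 ≈ -0.37879)
U(b, y) = -25/3564 (U(b, y) = -25/66/54 = -25/66*1/54 = -25/3564)
u = -58253555/3564 (u = -16345 - 1*(-25/3564) = -16345 + 25/3564 = -58253555/3564 ≈ -16345.)
u - 52*(-371) = -58253555/3564 - 52*(-371) = -58253555/3564 + 19292 = 10503133/3564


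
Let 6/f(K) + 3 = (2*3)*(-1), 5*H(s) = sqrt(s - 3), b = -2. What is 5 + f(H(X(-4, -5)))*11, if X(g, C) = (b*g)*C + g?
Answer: -7/3 ≈ -2.3333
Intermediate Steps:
X(g, C) = g - 2*C*g (X(g, C) = (-2*g)*C + g = -2*C*g + g = g - 2*C*g)
H(s) = sqrt(-3 + s)/5 (H(s) = sqrt(s - 3)/5 = sqrt(-3 + s)/5)
f(K) = -2/3 (f(K) = 6/(-3 + (2*3)*(-1)) = 6/(-3 + 6*(-1)) = 6/(-3 - 6) = 6/(-9) = 6*(-1/9) = -2/3)
5 + f(H(X(-4, -5)))*11 = 5 - 2/3*11 = 5 - 22/3 = -7/3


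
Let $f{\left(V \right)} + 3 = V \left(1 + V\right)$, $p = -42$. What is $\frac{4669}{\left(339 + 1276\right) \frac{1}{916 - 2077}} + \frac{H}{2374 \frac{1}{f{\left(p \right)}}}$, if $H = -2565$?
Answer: $- \frac{19989677691}{3834010} \approx -5213.8$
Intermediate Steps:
$f{\left(V \right)} = -3 + V \left(1 + V\right)$
$\frac{4669}{\left(339 + 1276\right) \frac{1}{916 - 2077}} + \frac{H}{2374 \frac{1}{f{\left(p \right)}}} = \frac{4669}{\left(339 + 1276\right) \frac{1}{916 - 2077}} - \frac{2565}{2374 \frac{1}{-3 - 42 + \left(-42\right)^{2}}} = \frac{4669}{1615 \frac{1}{-1161}} - \frac{2565}{2374 \frac{1}{-3 - 42 + 1764}} = \frac{4669}{1615 \left(- \frac{1}{1161}\right)} - \frac{2565}{2374 \cdot \frac{1}{1719}} = \frac{4669}{- \frac{1615}{1161}} - \frac{2565}{2374 \cdot \frac{1}{1719}} = 4669 \left(- \frac{1161}{1615}\right) - \frac{2565}{\frac{2374}{1719}} = - \frac{5420709}{1615} - \frac{4409235}{2374} = - \frac{19989677691}{3834010}$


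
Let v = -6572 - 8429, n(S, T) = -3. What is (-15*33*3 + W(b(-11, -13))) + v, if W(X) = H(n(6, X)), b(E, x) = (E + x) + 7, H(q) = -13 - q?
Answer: -16496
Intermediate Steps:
b(E, x) = 7 + E + x
W(X) = -10 (W(X) = -13 - 1*(-3) = -13 + 3 = -10)
v = -15001
(-15*33*3 + W(b(-11, -13))) + v = (-15*33*3 - 10) - 15001 = (-495*3 - 10) - 15001 = (-1485 - 10) - 15001 = -1495 - 15001 = -16496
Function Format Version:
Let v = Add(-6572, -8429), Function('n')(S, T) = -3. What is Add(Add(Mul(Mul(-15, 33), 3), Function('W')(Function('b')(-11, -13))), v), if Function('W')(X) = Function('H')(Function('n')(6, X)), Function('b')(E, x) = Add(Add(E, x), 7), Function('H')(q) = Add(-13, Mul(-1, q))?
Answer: -16496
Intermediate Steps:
Function('b')(E, x) = Add(7, E, x)
Function('W')(X) = -10 (Function('W')(X) = Add(-13, Mul(-1, -3)) = Add(-13, 3) = -10)
v = -15001
Add(Add(Mul(Mul(-15, 33), 3), Function('W')(Function('b')(-11, -13))), v) = Add(Add(Mul(Mul(-15, 33), 3), -10), -15001) = Add(Add(Mul(-495, 3), -10), -15001) = Add(Add(-1485, -10), -15001) = Add(-1495, -15001) = -16496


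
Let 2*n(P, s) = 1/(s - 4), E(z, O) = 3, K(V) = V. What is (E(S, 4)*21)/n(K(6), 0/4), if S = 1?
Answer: -504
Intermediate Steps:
n(P, s) = 1/(2*(-4 + s)) (n(P, s) = 1/(2*(s - 4)) = 1/(2*(-4 + s)))
(E(S, 4)*21)/n(K(6), 0/4) = (3*21)/((1/(2*(-4 + 0/4)))) = 63/((1/(2*(-4 + 0*(¼))))) = 63/((1/(2*(-4 + 0)))) = 63/(((½)/(-4))) = 63/(((½)*(-¼))) = 63/(-⅛) = 63*(-8) = -504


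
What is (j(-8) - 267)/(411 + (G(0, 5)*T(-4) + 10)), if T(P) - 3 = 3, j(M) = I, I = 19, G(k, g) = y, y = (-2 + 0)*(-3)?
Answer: -248/457 ≈ -0.54267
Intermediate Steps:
y = 6 (y = -2*(-3) = 6)
G(k, g) = 6
j(M) = 19
T(P) = 6 (T(P) = 3 + 3 = 6)
(j(-8) - 267)/(411 + (G(0, 5)*T(-4) + 10)) = (19 - 267)/(411 + (6*6 + 10)) = -248/(411 + (36 + 10)) = -248/(411 + 46) = -248/457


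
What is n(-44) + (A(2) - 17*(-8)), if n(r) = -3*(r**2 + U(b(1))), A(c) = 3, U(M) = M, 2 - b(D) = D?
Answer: -5672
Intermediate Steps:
b(D) = 2 - D
n(r) = -3 - 3*r**2 (n(r) = -3*(r**2 + (2 - 1*1)) = -3*(r**2 + (2 - 1)) = -3*(r**2 + 1) = -3*(1 + r**2) = -3 - 3*r**2)
n(-44) + (A(2) - 17*(-8)) = (-3 - 3*(-44)**2) + (3 - 17*(-8)) = (-3 - 3*1936) + (3 + 136) = (-3 - 5808) + 139 = -5811 + 139 = -5672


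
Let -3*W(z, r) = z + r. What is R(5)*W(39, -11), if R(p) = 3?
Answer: -28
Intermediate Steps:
W(z, r) = -r/3 - z/3 (W(z, r) = -(z + r)/3 = -(r + z)/3 = -r/3 - z/3)
R(5)*W(39, -11) = 3*(-1/3*(-11) - 1/3*39) = 3*(11/3 - 13) = 3*(-28/3) = -28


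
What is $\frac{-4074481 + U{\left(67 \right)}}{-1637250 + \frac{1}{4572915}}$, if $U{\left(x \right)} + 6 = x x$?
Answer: $\frac{18611754904170}{7487005083749} \approx 2.4859$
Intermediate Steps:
$U{\left(x \right)} = -6 + x^{2}$ ($U{\left(x \right)} = -6 + x x = -6 + x^{2}$)
$\frac{-4074481 + U{\left(67 \right)}}{-1637250 + \frac{1}{4572915}} = \frac{-4074481 - \left(6 - 67^{2}\right)}{-1637250 + \frac{1}{4572915}} = \frac{-4074481 + \left(-6 + 4489\right)}{-1637250 + \frac{1}{4572915}} = \frac{-4074481 + 4483}{- \frac{7487005083749}{4572915}} = \left(-4069998\right) \left(- \frac{4572915}{7487005083749}\right) = \frac{18611754904170}{7487005083749}$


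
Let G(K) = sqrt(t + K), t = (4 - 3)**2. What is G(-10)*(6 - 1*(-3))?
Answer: 27*I ≈ 27.0*I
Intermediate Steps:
t = 1 (t = 1**2 = 1)
G(K) = sqrt(1 + K)
G(-10)*(6 - 1*(-3)) = sqrt(1 - 10)*(6 - 1*(-3)) = sqrt(-9)*(6 + 3) = (3*I)*9 = 27*I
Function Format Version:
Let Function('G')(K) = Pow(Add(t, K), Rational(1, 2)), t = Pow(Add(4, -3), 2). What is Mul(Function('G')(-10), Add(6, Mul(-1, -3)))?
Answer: Mul(27, I) ≈ Mul(27.000, I)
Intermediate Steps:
t = 1 (t = Pow(1, 2) = 1)
Function('G')(K) = Pow(Add(1, K), Rational(1, 2))
Mul(Function('G')(-10), Add(6, Mul(-1, -3))) = Mul(Pow(Add(1, -10), Rational(1, 2)), Add(6, Mul(-1, -3))) = Mul(Pow(-9, Rational(1, 2)), Add(6, 3)) = Mul(Mul(3, I), 9) = Mul(27, I)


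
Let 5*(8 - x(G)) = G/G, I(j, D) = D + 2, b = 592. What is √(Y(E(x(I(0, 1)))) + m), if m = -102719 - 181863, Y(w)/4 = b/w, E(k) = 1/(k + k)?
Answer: I*√6191030/5 ≈ 497.64*I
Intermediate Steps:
I(j, D) = 2 + D
x(G) = 39/5 (x(G) = 8 - G/(5*G) = 8 - ⅕*1 = 8 - ⅕ = 39/5)
E(k) = 1/(2*k)
Y(w) = 2368/w (Y(w) = 4*(592/w) = 2368/w)
m = -284582
√(Y(E(x(I(0, 1)))) + m) = √(2368/((1/(2*(39/5)))) - 284582) = √(2368/(((½)*(5/39))) - 284582) = √(2368/(5/78) - 284582) = √(2368*(78/5) - 284582) = √(184704/5 - 284582) = √(-1238206/5) = I*√6191030/5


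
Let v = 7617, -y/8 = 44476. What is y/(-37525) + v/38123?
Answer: 13850296309/1430565575 ≈ 9.6817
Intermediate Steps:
y = -355808 (y = -8*44476 = -355808)
y/(-37525) + v/38123 = -355808/(-37525) + 7617/38123 = -355808*(-1/37525) + 7617*(1/38123) = 355808/37525 + 7617/38123 = 13850296309/1430565575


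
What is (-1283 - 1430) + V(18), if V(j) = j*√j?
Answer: -2713 + 54*√2 ≈ -2636.6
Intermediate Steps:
V(j) = j^(3/2)
(-1283 - 1430) + V(18) = (-1283 - 1430) + 18^(3/2) = -2713 + 54*√2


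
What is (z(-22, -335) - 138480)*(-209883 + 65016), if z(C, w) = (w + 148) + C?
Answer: 20091459363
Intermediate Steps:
z(C, w) = 148 + C + w (z(C, w) = (148 + w) + C = 148 + C + w)
(z(-22, -335) - 138480)*(-209883 + 65016) = ((148 - 22 - 335) - 138480)*(-209883 + 65016) = (-209 - 138480)*(-144867) = -138689*(-144867) = 20091459363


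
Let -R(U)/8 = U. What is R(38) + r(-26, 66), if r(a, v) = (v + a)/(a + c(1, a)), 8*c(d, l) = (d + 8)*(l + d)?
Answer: -131952/433 ≈ -304.74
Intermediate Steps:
R(U) = -8*U
c(d, l) = (8 + d)*(d + l)/8 (c(d, l) = ((d + 8)*(l + d))/8 = ((8 + d)*(d + l))/8 = (8 + d)*(d + l)/8)
r(a, v) = (a + v)/(9/8 + 17*a/8) (r(a, v) = (v + a)/(a + (1 + a + (⅛)*1² + (⅛)*1*a)) = (a + v)/(a + (1 + a + (⅛)*1 + a/8)) = (a + v)/(a + (1 + a + ⅛ + a/8)) = (a + v)/(a + (9/8 + 9*a/8)) = (a + v)/(9/8 + 17*a/8))
R(38) + r(-26, 66) = -8*38 + 8*(-26 + 66)/(9 + 17*(-26)) = -304 + 8*40/(9 - 442) = -304 + 8*40/(-433) = -304 + 8*(-1/433)*40 = -304 - 320/433 = -131952/433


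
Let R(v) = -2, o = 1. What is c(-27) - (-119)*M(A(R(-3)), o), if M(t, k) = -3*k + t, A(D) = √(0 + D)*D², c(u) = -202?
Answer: -559 + 476*I*√2 ≈ -559.0 + 673.17*I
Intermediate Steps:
A(D) = D^(5/2) (A(D) = √D*D² = D^(5/2))
M(t, k) = t - 3*k
c(-27) - (-119)*M(A(R(-3)), o) = -202 - (-119)*((-2)^(5/2) - 3*1) = -202 - (-119)*(4*I*√2 - 3) = -202 - (-119)*(-3 + 4*I*√2) = -202 - (357 - 476*I*√2) = -202 + (-357 + 476*I*√2) = -559 + 476*I*√2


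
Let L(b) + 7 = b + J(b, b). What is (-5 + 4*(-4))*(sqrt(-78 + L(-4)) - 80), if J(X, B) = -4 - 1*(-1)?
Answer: 1680 - 42*I*sqrt(23) ≈ 1680.0 - 201.42*I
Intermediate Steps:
J(X, B) = -3 (J(X, B) = -4 + 1 = -3)
L(b) = -10 + b (L(b) = -7 + (b - 3) = -7 + (-3 + b) = -10 + b)
(-5 + 4*(-4))*(sqrt(-78 + L(-4)) - 80) = (-5 + 4*(-4))*(sqrt(-78 + (-10 - 4)) - 80) = (-5 - 16)*(sqrt(-78 - 14) - 80) = -21*(sqrt(-92) - 80) = -21*(2*I*sqrt(23) - 80) = -21*(-80 + 2*I*sqrt(23)) = 1680 - 42*I*sqrt(23)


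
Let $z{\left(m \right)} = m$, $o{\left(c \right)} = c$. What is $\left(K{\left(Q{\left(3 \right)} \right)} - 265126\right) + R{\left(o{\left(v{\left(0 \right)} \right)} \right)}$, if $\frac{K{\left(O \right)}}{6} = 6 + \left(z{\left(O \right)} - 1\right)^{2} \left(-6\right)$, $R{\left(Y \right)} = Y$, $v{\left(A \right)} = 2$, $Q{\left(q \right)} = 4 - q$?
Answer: $-265088$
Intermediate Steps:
$K{\left(O \right)} = 36 - 36 \left(-1 + O\right)^{2}$ ($K{\left(O \right)} = 6 \left(6 + \left(O - 1\right)^{2} \left(-6\right)\right) = 6 \left(6 + \left(-1 + O\right)^{2} \left(-6\right)\right) = 6 \left(6 - 6 \left(-1 + O\right)^{2}\right) = 36 - 36 \left(-1 + O\right)^{2}$)
$\left(K{\left(Q{\left(3 \right)} \right)} - 265126\right) + R{\left(o{\left(v{\left(0 \right)} \right)} \right)} = \left(36 \left(4 - 3\right) \left(2 - \left(4 - 3\right)\right) - 265126\right) + 2 = \left(36 \cdot 1 \left(2 - 1\right) - 265126\right) + 2 = \left(36 \cdot 1 \cdot 1 - 265126\right) + 2 = \left(36 - 265126\right) + 2 = -265090 + 2 = -265088$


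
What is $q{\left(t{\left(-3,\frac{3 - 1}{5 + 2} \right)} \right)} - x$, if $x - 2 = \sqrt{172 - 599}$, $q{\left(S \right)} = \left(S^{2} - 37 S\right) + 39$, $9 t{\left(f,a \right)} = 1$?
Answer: $\frac{2665}{81} - i \sqrt{427} \approx 32.901 - 20.664 i$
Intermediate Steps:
$t{\left(f,a \right)} = \frac{1}{9}$ ($t{\left(f,a \right)} = \frac{1}{9} \cdot 1 = \frac{1}{9}$)
$q{\left(S \right)} = 39 + S^{2} - 37 S$
$x = 2 + i \sqrt{427}$ ($x = 2 + \sqrt{172 - 599} = 2 + \sqrt{-427} = 2 + i \sqrt{427} \approx 2.0 + 20.664 i$)
$q{\left(t{\left(-3,\frac{3 - 1}{5 + 2} \right)} \right)} - x = \left(39 + \left(\frac{1}{9}\right)^{2} - \frac{37}{9}\right) - \left(2 + i \sqrt{427}\right) = \left(39 + \frac{1}{81} - \frac{37}{9}\right) - \left(2 + i \sqrt{427}\right) = \frac{2827}{81} - \left(2 + i \sqrt{427}\right) = \frac{2665}{81} - i \sqrt{427}$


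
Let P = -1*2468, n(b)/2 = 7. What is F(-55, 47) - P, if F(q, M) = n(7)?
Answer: 2482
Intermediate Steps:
n(b) = 14 (n(b) = 2*7 = 14)
P = -2468
F(q, M) = 14
F(-55, 47) - P = 14 - 1*(-2468) = 14 + 2468 = 2482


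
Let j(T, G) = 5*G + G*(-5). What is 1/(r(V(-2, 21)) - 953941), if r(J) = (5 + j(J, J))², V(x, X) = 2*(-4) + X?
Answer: -1/953916 ≈ -1.0483e-6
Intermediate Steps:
j(T, G) = 0 (j(T, G) = 5*G - 5*G = 0)
V(x, X) = -8 + X
r(J) = 25 (r(J) = (5 + 0)² = 5² = 25)
1/(r(V(-2, 21)) - 953941) = 1/(25 - 953941) = 1/(-953916) = -1/953916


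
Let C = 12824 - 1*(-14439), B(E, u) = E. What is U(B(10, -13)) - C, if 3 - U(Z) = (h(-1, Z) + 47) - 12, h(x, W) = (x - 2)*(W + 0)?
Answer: -27265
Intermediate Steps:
C = 27263 (C = 12824 + 14439 = 27263)
h(x, W) = W*(-2 + x) (h(x, W) = (-2 + x)*W = W*(-2 + x))
U(Z) = -32 + 3*Z (U(Z) = 3 - ((Z*(-2 - 1) + 47) - 12) = 3 - ((Z*(-3) + 47) - 12) = 3 - ((-3*Z + 47) - 12) = 3 - ((47 - 3*Z) - 12) = 3 - (35 - 3*Z) = 3 + (-35 + 3*Z) = -32 + 3*Z)
U(B(10, -13)) - C = (-32 + 3*10) - 1*27263 = (-32 + 30) - 27263 = -2 - 27263 = -27265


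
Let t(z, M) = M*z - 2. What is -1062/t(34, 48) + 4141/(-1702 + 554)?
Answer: -97183/22820 ≈ -4.2587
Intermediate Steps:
t(z, M) = -2 + M*z
-1062/t(34, 48) + 4141/(-1702 + 554) = -1062/(-2 + 48*34) + 4141/(-1702 + 554) = -1062/(-2 + 1632) + 4141/(-1148) = -1062/1630 + 4141*(-1/1148) = -1062*1/1630 - 101/28 = -531/815 - 101/28 = -97183/22820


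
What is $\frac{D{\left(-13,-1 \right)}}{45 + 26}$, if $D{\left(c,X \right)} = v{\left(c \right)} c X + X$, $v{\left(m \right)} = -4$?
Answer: $- \frac{53}{71} \approx -0.74648$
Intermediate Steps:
$D{\left(c,X \right)} = X - 4 X c$ ($D{\left(c,X \right)} = - 4 c X + X = - 4 X c + X = X - 4 X c$)
$\frac{D{\left(-13,-1 \right)}}{45 + 26} = \frac{\left(-1\right) \left(1 - -52\right)}{45 + 26} = \frac{\left(-1\right) \left(1 + 52\right)}{71} = \left(-1\right) 53 \cdot \frac{1}{71} = \left(-53\right) \frac{1}{71} = - \frac{53}{71}$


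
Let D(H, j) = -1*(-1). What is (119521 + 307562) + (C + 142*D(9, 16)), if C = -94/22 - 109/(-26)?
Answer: 122186327/286 ≈ 4.2723e+5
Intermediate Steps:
D(H, j) = 1
C = -23/286 (C = -94*1/22 - 109*(-1/26) = -47/11 + 109/26 = -23/286 ≈ -0.080420)
(119521 + 307562) + (C + 142*D(9, 16)) = (119521 + 307562) + (-23/286 + 142*1) = 427083 + (-23/286 + 142) = 427083 + 40589/286 = 122186327/286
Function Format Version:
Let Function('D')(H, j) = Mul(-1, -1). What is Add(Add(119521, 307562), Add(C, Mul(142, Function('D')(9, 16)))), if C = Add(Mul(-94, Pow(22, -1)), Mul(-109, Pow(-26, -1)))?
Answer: Rational(122186327, 286) ≈ 4.2723e+5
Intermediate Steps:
Function('D')(H, j) = 1
C = Rational(-23, 286) (C = Add(Mul(-94, Rational(1, 22)), Mul(-109, Rational(-1, 26))) = Add(Rational(-47, 11), Rational(109, 26)) = Rational(-23, 286) ≈ -0.080420)
Add(Add(119521, 307562), Add(C, Mul(142, Function('D')(9, 16)))) = Add(Add(119521, 307562), Add(Rational(-23, 286), Mul(142, 1))) = Add(427083, Add(Rational(-23, 286), 142)) = Add(427083, Rational(40589, 286)) = Rational(122186327, 286)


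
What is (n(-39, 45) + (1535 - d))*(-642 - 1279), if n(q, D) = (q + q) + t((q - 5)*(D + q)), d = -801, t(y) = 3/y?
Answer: -381708463/88 ≈ -4.3376e+6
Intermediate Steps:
n(q, D) = 2*q + 3/((-5 + q)*(D + q)) (n(q, D) = (q + q) + 3/(((q - 5)*(D + q))) = 2*q + 3/(((-5 + q)*(D + q))) = 2*q + 3*(1/((-5 + q)*(D + q))) = 2*q + 3/((-5 + q)*(D + q)))
(n(-39, 45) + (1535 - d))*(-642 - 1279) = ((2*(-39) + 3/((-39)**2 - 5*45 - 5*(-39) + 45*(-39))) + (1535 - 1*(-801)))*(-642 - 1279) = ((-78 + 3/(1521 - 225 + 195 - 1755)) + (1535 + 801))*(-1921) = ((-78 + 3/(-264)) + 2336)*(-1921) = ((-78 + 3*(-1/264)) + 2336)*(-1921) = ((-78 - 1/88) + 2336)*(-1921) = (-6865/88 + 2336)*(-1921) = (198703/88)*(-1921) = -381708463/88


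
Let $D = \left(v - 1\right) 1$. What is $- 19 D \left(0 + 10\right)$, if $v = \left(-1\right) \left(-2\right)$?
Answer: $-190$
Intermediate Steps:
$v = 2$
$D = 1$ ($D = \left(2 - 1\right) 1 = 1 \cdot 1 = 1$)
$- 19 D \left(0 + 10\right) = \left(-19\right) 1 \left(0 + 10\right) = \left(-19\right) 10 = -190$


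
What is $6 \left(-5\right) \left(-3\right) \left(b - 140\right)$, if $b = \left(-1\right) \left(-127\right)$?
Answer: $-1170$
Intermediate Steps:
$b = 127$
$6 \left(-5\right) \left(-3\right) \left(b - 140\right) = 6 \left(-5\right) \left(-3\right) \left(127 - 140\right) = \left(-30\right) \left(-3\right) \left(-13\right) = 90 \left(-13\right) = -1170$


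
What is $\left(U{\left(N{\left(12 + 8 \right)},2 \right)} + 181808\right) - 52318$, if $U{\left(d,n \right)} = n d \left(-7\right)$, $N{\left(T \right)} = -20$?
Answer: $129770$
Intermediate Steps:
$U{\left(d,n \right)} = - 7 d n$ ($U{\left(d,n \right)} = d n \left(-7\right) = - 7 d n$)
$\left(U{\left(N{\left(12 + 8 \right)},2 \right)} + 181808\right) - 52318 = \left(\left(-7\right) \left(-20\right) 2 + 181808\right) - 52318 = \left(280 + 181808\right) - 52318 = 182088 - 52318 = 129770$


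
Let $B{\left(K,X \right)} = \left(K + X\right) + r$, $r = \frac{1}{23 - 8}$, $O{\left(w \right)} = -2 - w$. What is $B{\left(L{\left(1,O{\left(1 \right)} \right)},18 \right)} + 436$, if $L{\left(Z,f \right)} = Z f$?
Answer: $\frac{6766}{15} \approx 451.07$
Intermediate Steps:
$r = \frac{1}{15} \approx 0.066667$
$B{\left(K,X \right)} = \frac{1}{15} + K + X$ ($B{\left(K,X \right)} = \left(K + X\right) + \frac{1}{15} = \frac{1}{15} + K + X$)
$B{\left(L{\left(1,O{\left(1 \right)} \right)},18 \right)} + 436 = \left(\frac{1}{15} + 1 \left(-2 - 1\right) + 18\right) + 436 = \left(\frac{1}{15} + 1 \left(-3\right) + 18\right) + 436 = \left(\frac{1}{15} - 3 + 18\right) + 436 = \frac{226}{15} + 436 = \frac{6766}{15}$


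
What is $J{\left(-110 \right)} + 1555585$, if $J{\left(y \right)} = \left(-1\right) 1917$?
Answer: $1553668$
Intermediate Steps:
$J{\left(y \right)} = -1917$
$J{\left(-110 \right)} + 1555585 = -1917 + 1555585 = 1553668$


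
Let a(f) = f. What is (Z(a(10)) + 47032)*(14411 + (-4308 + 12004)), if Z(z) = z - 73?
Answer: 1038343683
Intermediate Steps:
Z(z) = -73 + z
(Z(a(10)) + 47032)*(14411 + (-4308 + 12004)) = ((-73 + 10) + 47032)*(14411 + (-4308 + 12004)) = (-63 + 47032)*(14411 + 7696) = 46969*22107 = 1038343683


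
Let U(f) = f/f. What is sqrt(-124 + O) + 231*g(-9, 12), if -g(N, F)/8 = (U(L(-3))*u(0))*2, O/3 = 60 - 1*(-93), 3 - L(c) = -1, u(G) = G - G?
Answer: sqrt(335) ≈ 18.303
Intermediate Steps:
u(G) = 0
L(c) = 4 (L(c) = 3 - 1*(-1) = 3 + 1 = 4)
O = 459 (O = 3*(60 - 1*(-93)) = 3*(60 + 93) = 3*153 = 459)
U(f) = 1
g(N, F) = 0 (g(N, F) = -8*1*0*2 = -0*2 = -8*0 = 0)
sqrt(-124 + O) + 231*g(-9, 12) = sqrt(-124 + 459) + 231*0 = sqrt(335) + 0 = sqrt(335)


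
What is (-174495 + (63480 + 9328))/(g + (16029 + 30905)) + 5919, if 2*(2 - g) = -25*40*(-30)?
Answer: 188927497/31936 ≈ 5915.8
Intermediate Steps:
g = -14998 (g = 2 - (-25*40)*(-30)/2 = 2 - (-500)*(-30) = 2 - ½*30000 = 2 - 15000 = -14998)
(-174495 + (63480 + 9328))/(g + (16029 + 30905)) + 5919 = (-174495 + (63480 + 9328))/(-14998 + (16029 + 30905)) + 5919 = (-174495 + 72808)/(-14998 + 46934) + 5919 = -101687/31936 + 5919 = 188927497/31936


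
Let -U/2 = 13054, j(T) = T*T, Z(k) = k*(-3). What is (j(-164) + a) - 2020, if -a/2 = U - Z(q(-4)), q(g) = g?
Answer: 77116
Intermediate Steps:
Z(k) = -3*k
j(T) = T**2
U = -26108 (U = -2*13054 = -26108)
a = 52240 (a = -2*(-26108 - (-3)*(-4)) = -2*(-26108 - 1*12) = -2*(-26108 - 12) = -2*(-26120) = 52240)
(j(-164) + a) - 2020 = ((-164)**2 + 52240) - 2020 = (26896 + 52240) - 2020 = 79136 - 2020 = 77116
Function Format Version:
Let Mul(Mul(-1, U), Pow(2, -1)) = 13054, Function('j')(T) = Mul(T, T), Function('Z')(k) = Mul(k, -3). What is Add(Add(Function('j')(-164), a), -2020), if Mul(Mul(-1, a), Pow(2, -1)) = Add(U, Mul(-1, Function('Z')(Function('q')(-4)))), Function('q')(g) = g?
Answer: 77116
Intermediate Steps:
Function('Z')(k) = Mul(-3, k)
Function('j')(T) = Pow(T, 2)
U = -26108 (U = Mul(-2, 13054) = -26108)
a = 52240 (a = Mul(-2, Add(-26108, Mul(-1, Mul(-3, -4)))) = Mul(-2, Add(-26108, Mul(-1, 12))) = Mul(-2, Add(-26108, -12)) = Mul(-2, -26120) = 52240)
Add(Add(Function('j')(-164), a), -2020) = Add(Add(Pow(-164, 2), 52240), -2020) = Add(Add(26896, 52240), -2020) = Add(79136, -2020) = 77116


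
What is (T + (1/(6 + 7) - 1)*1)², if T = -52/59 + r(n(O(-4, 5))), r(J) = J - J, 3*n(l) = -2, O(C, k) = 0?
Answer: 1915456/588289 ≈ 3.2560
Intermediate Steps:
n(l) = -⅔ (n(l) = (⅓)*(-2) = -⅔)
r(J) = 0
T = -52/59 (T = -52/59 + 0 = -52/59 ≈ -0.88136)
(T + (1/(6 + 7) - 1)*1)² = (-52/59 + (1/(6 + 7) - 1)*1)² = (-52/59 + (1/13 - 1)*1)² = (-52/59 - 12/13*1)² = (-52/59 - 12/13)² = (-1384/767)² = 1915456/588289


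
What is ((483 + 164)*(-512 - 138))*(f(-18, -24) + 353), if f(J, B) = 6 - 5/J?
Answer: -1359848425/9 ≈ -1.5109e+8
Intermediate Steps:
((483 + 164)*(-512 - 138))*(f(-18, -24) + 353) = ((483 + 164)*(-512 - 138))*((6 - 5/(-18)) + 353) = (647*(-650))*((6 - 5*(-1/18)) + 353) = -420550*((6 + 5/18) + 353) = -420550*(113/18 + 353) = -420550*6467/18 = -1359848425/9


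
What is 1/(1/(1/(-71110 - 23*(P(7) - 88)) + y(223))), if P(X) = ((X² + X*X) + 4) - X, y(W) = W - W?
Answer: -1/71271 ≈ -1.4031e-5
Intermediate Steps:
y(W) = 0
P(X) = 4 - X + 2*X² (P(X) = ((X² + X²) + 4) - X = (2*X² + 4) - X = (4 + 2*X²) - X = 4 - X + 2*X²)
1/(1/(1/(-71110 - 23*(P(7) - 88)) + y(223))) = 1/(1/(1/(-71110 - 23*((4 - 1*7 + 2*7²) - 88)) + 0)) = 1/(1/(1/(-71110 - 23*((4 - 7 + 2*49) - 88)) + 0)) = 1/(1/(1/(-71110 - 23*((4 - 7 + 98) - 88)) + 0)) = 1/(1/(1/(-71110 - 23*(95 - 88)) + 0)) = 1/(1/(1/(-71110 - 23*7) + 0)) = 1/(1/(1/(-71110 - 161) + 0)) = 1/(1/(1/(-71271) + 0)) = 1/(1/(-1/71271 + 0)) = 1/(1/(-1/71271)) = 1/(-71271) = -1/71271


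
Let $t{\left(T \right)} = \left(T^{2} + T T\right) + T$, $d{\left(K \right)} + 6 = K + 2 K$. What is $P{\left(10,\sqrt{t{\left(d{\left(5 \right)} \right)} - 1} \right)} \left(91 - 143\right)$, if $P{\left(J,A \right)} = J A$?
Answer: $- 520 \sqrt{170} \approx -6780.0$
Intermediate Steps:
$d{\left(K \right)} = -6 + 3 K$ ($d{\left(K \right)} = -6 + \left(K + 2 K\right) = -6 + 3 K$)
$t{\left(T \right)} = T + 2 T^{2}$ ($t{\left(T \right)} = \left(T^{2} + T^{2}\right) + T = 2 T^{2} + T = T + 2 T^{2}$)
$P{\left(J,A \right)} = A J$
$P{\left(10,\sqrt{t{\left(d{\left(5 \right)} \right)} - 1} \right)} \left(91 - 143\right) = \sqrt{\left(-6 + 3 \cdot 5\right) \left(1 + 2 \left(-6 + 3 \cdot 5\right)\right) - 1} \cdot 10 \left(91 - 143\right) = \sqrt{\left(-6 + 15\right) \left(1 + 2 \left(-6 + 15\right)\right) - 1} \cdot 10 \left(-52\right) = \sqrt{9 \left(1 + 2 \cdot 9\right) - 1} \cdot 10 \left(-52\right) = \sqrt{9 \left(1 + 18\right) - 1} \cdot 10 \left(-52\right) = \sqrt{9 \cdot 19 - 1} \cdot 10 \left(-52\right) = \sqrt{171 - 1} \cdot 10 \left(-52\right) = \sqrt{170} \cdot 10 \left(-52\right) = 10 \sqrt{170} \left(-52\right) = - 520 \sqrt{170}$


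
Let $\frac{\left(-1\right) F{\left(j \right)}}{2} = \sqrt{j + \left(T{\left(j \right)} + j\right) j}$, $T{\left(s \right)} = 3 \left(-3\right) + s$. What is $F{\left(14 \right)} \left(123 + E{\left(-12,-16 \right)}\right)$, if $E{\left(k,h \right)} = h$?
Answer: $- 428 \sqrt{70} \approx -3580.9$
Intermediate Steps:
$T{\left(s \right)} = -9 + s$
$F{\left(j \right)} = - 2 \sqrt{j + j \left(-9 + 2 j\right)}$ ($F{\left(j \right)} = - 2 \sqrt{j + \left(\left(-9 + j\right) + j\right) j} = - 2 \sqrt{j + \left(-9 + 2 j\right) j} = - 2 \sqrt{j + j \left(-9 + 2 j\right)}$)
$F{\left(14 \right)} \left(123 + E{\left(-12,-16 \right)}\right) = - 2 \sqrt{2} \sqrt{14 \left(-4 + 14\right)} \left(123 - 16\right) = - 2 \sqrt{2} \sqrt{14 \cdot 10} \cdot 107 = - 2 \sqrt{2} \sqrt{140} \cdot 107 = - 2 \sqrt{2} \cdot 2 \sqrt{35} \cdot 107 = - 4 \sqrt{70} \cdot 107 = - 428 \sqrt{70}$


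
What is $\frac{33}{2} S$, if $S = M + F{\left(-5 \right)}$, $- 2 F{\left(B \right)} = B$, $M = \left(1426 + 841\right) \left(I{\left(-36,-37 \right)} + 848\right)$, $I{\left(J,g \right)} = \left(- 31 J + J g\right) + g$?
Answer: $\frac{487618263}{4} \approx 1.219 \cdot 10^{8}$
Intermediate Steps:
$I{\left(J,g \right)} = g - 31 J + J g$
$M = 7388153$ ($M = \left(1426 + 841\right) \left(\left(-37 - -1116 - -1332\right) + 848\right) = 2267 \left(\left(-37 + 1116 + 1332\right) + 848\right) = 2267 \left(2411 + 848\right) = 2267 \cdot 3259 = 7388153$)
$F{\left(B \right)} = - \frac{B}{2}$
$S = \frac{14776311}{2}$ ($S = 7388153 - - \frac{5}{2} = 7388153 + \frac{5}{2} = \frac{14776311}{2} \approx 7.3882 \cdot 10^{6}$)
$\frac{33}{2} S = \frac{33}{2} \cdot \frac{14776311}{2} = \frac{487618263}{4}$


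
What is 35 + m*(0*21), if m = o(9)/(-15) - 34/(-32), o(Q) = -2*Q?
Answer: 35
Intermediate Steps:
m = 181/80 (m = -2*9/(-15) - 34/(-32) = -18*(-1/15) - 34*(-1/32) = 6/5 + 17/16 = 181/80 ≈ 2.2625)
35 + m*(0*21) = 35 + 181*(0*21)/80 = 35 + (181/80)*0 = 35 + 0 = 35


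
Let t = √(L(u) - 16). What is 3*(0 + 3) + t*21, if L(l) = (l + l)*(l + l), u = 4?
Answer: 9 + 84*√3 ≈ 154.49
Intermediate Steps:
L(l) = 4*l² (L(l) = (2*l)*(2*l) = 4*l²)
t = 4*√3 (t = √(4*4² - 16) = √(4*16 - 16) = √(64 - 16) = √48 = 4*√3 ≈ 6.9282)
3*(0 + 3) + t*21 = 3*(0 + 3) + (4*√3)*21 = 3*3 + 84*√3 = 9 + 84*√3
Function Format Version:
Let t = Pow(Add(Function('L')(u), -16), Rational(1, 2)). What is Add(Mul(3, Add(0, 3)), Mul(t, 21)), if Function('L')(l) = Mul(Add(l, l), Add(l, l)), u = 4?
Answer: Add(9, Mul(84, Pow(3, Rational(1, 2)))) ≈ 154.49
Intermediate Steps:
Function('L')(l) = Mul(4, Pow(l, 2)) (Function('L')(l) = Mul(Mul(2, l), Mul(2, l)) = Mul(4, Pow(l, 2)))
t = Mul(4, Pow(3, Rational(1, 2))) (t = Pow(Add(Mul(4, Pow(4, 2)), -16), Rational(1, 2)) = Pow(Add(Mul(4, 16), -16), Rational(1, 2)) = Pow(Add(64, -16), Rational(1, 2)) = Pow(48, Rational(1, 2)) = Mul(4, Pow(3, Rational(1, 2))) ≈ 6.9282)
Add(Mul(3, Add(0, 3)), Mul(t, 21)) = Add(Mul(3, Add(0, 3)), Mul(Mul(4, Pow(3, Rational(1, 2))), 21)) = Add(Mul(3, 3), Mul(84, Pow(3, Rational(1, 2)))) = Add(9, Mul(84, Pow(3, Rational(1, 2))))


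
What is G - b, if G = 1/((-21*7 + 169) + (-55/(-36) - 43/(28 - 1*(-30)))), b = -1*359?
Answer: 8541295/23789 ≈ 359.04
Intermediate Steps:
b = -359
G = 1044/23789 (G = 1/((-147 + 169) + (-55*(-1/36) - 43/(28 + 30))) = 1/(22 + (55/36 - 43/58)) = 1/(22 + 821/1044) = 1/(23789/1044) = 1044/23789 ≈ 0.043886)
G - b = 1044/23789 - 1*(-359) = 1044/23789 + 359 = 8541295/23789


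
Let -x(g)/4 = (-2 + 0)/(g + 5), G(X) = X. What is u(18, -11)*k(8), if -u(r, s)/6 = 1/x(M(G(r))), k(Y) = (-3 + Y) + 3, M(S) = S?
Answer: -138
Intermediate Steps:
x(g) = 8/(5 + g) (x(g) = -4*(-2 + 0)/(g + 5) = -(-8)/(5 + g) = 8/(5 + g))
k(Y) = Y
u(r, s) = -15/4 - 3*r/4 (u(r, s) = -(15/4 + 3*r/4) = -6*(5/8 + r/8) = -15/4 - 3*r/4)
u(18, -11)*k(8) = (-15/4 - ¾*18)*8 = (-15/4 - 27/2)*8 = -69/4*8 = -138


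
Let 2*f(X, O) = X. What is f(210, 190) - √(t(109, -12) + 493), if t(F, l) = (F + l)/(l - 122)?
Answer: 105 - √8839310/134 ≈ 82.813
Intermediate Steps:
f(X, O) = X/2
t(F, l) = (F + l)/(-122 + l)
f(210, 190) - √(t(109, -12) + 493) = (½)*210 - √((109 - 12)/(-122 - 12) + 493) = 105 - √(97/(-134) + 493) = 105 - √(-1/134*97 + 493) = 105 - √(-97/134 + 493) = 105 - √(65965/134) = 105 - √8839310/134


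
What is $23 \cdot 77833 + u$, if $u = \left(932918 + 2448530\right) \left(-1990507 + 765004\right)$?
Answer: $-4143972878185$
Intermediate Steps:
$u = -4143974668344$ ($u = 3381448 \left(-1225503\right) = -4143974668344$)
$23 \cdot 77833 + u = 23 \cdot 77833 - 4143974668344 = 1790159 - 4143974668344 = -4143972878185$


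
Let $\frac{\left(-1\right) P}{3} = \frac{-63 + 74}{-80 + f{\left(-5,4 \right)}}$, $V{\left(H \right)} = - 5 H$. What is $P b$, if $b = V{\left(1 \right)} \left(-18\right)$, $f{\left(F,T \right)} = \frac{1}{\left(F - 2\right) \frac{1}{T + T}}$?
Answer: $\frac{10395}{284} \approx 36.602$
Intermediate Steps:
$f{\left(F,T \right)} = \frac{2 T}{-2 + F}$ ($f{\left(F,T \right)} = \frac{1}{\left(-2 + F\right) \frac{1}{2 T}} = \frac{1}{\frac{1}{2} \frac{1}{T} \left(-2 + F\right)} = \frac{2 T}{-2 + F}$)
$P = \frac{231}{568}$ ($P = - 3 \frac{-63 + 74}{-80 + 2 \cdot 4 \frac{1}{-2 - 5}} = - 3 \frac{11}{-80 + 2 \cdot 4 \frac{1}{-7}} = - 3 \frac{11}{-80 + 2 \cdot 4 \left(- \frac{1}{7}\right)} = - 3 \frac{11}{-80 - \frac{8}{7}} = - 3 \frac{11}{- \frac{568}{7}} = - 3 \cdot 11 \left(- \frac{7}{568}\right) = \left(-3\right) \left(- \frac{77}{568}\right) = \frac{231}{568} \approx 0.40669$)
$b = 90$ ($b = \left(-5\right) 1 \left(-18\right) = \left(-5\right) \left(-18\right) = 90$)
$P b = \frac{231}{568} \cdot 90 = \frac{10395}{284}$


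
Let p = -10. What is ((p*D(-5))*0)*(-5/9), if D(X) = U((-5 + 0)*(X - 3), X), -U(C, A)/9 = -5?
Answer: 0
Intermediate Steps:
U(C, A) = 45 (U(C, A) = -9*(-5) = 45)
D(X) = 45
((p*D(-5))*0)*(-5/9) = (-10*45*0)*(-5/9) = (-450*0)*(-5*⅑) = 0*(-5/9) = 0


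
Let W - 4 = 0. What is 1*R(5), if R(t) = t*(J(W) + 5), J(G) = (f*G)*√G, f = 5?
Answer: 225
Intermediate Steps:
W = 4 (W = 4 + 0 = 4)
J(G) = 5*G^(3/2) (J(G) = (5*G)*√G = 5*G^(3/2))
R(t) = 45*t (R(t) = t*(5*4^(3/2) + 5) = t*(5*8 + 5) = t*(40 + 5) = t*45 = 45*t)
1*R(5) = 1*(45*5) = 1*225 = 225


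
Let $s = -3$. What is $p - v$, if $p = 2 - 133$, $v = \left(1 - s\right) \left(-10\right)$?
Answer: $-91$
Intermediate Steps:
$v = -40$ ($v = \left(1 - -3\right) \left(-10\right) = \left(1 + 3\right) \left(-10\right) = 4 \left(-10\right) = -40$)
$p = -131$
$p - v = -131 - -40 = -131 + 40 = -91$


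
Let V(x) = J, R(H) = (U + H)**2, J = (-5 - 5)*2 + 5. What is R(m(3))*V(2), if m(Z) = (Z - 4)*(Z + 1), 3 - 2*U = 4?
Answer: -1215/4 ≈ -303.75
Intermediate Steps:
U = -1/2 (U = 3/2 - 1/2*4 = 3/2 - 2 = -1/2 ≈ -0.50000)
m(Z) = (1 + Z)*(-4 + Z) (m(Z) = (-4 + Z)*(1 + Z) = (1 + Z)*(-4 + Z))
J = -15 (J = -10*2 + 5 = -20 + 5 = -15)
R(H) = (-1/2 + H)**2
V(x) = -15
R(m(3))*V(2) = ((-1 + 2*(-4 + 3**2 - 3*3))**2/4)*(-15) = ((-1 + 2*(-4 + 9 - 9))**2/4)*(-15) = ((-1 + 2*(-4))**2/4)*(-15) = ((-1 - 8)**2/4)*(-15) = ((1/4)*(-9)**2)*(-15) = ((1/4)*81)*(-15) = (81/4)*(-15) = -1215/4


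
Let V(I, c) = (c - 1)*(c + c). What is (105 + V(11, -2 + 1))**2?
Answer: 11881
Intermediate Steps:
V(I, c) = 2*c*(-1 + c) (V(I, c) = (-1 + c)*(2*c) = 2*c*(-1 + c))
(105 + V(11, -2 + 1))**2 = (105 + 2*(-2 + 1)*(-1 + (-2 + 1)))**2 = (105 + 2*(-1)*(-1 - 1))**2 = (105 + 2*(-1)*(-2))**2 = (105 + 4)**2 = 109**2 = 11881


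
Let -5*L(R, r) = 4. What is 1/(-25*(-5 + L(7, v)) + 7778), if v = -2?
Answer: 1/7923 ≈ 0.00012621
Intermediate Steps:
L(R, r) = -⅘ (L(R, r) = -⅕*4 = -⅘)
1/(-25*(-5 + L(7, v)) + 7778) = 1/(-25*(-5 - ⅘) + 7778) = 1/(-25*(-29/5) + 7778) = 1/(145 + 7778) = 1/7923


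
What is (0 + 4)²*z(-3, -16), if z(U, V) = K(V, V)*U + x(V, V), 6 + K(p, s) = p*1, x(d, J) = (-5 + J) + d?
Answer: 464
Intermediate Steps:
x(d, J) = -5 + J + d
K(p, s) = -6 + p (K(p, s) = -6 + p*1 = -6 + p)
z(U, V) = -5 + 2*V + U*(-6 + V) (z(U, V) = (-6 + V)*U + (-5 + V + V) = U*(-6 + V) + (-5 + 2*V) = -5 + 2*V + U*(-6 + V))
(0 + 4)²*z(-3, -16) = (0 + 4)²*(-5 + 2*(-16) - 3*(-6 - 16)) = 4²*(-5 - 32 - 3*(-22)) = 16*(-5 - 32 + 66) = 16*29 = 464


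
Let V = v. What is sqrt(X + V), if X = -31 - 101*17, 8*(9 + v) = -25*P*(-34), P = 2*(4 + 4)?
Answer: I*sqrt(57) ≈ 7.5498*I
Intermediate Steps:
P = 16 (P = 2*8 = 16)
v = 1691 (v = -9 + (-25*16*(-34))/8 = -9 + (-400*(-34))/8 = -9 + (1/8)*13600 = -9 + 1700 = 1691)
V = 1691
X = -1748 (X = -31 - 1717 = -1748)
sqrt(X + V) = sqrt(-1748 + 1691) = sqrt(-57) = I*sqrt(57)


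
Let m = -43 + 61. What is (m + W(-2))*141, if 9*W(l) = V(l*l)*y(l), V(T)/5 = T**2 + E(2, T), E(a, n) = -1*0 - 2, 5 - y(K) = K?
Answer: 30644/3 ≈ 10215.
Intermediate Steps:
y(K) = 5 - K
E(a, n) = -2 (E(a, n) = 0 - 2 = -2)
V(T) = -10 + 5*T**2 (V(T) = 5*(T**2 - 2) = 5*(-2 + T**2) = -10 + 5*T**2)
m = 18
W(l) = (-10 + 5*l**4)*(5 - l)/9 (W(l) = ((-10 + 5*(l*l)**2)*(5 - l))/9 = ((-10 + 5*(l**2)**2)*(5 - l))/9 = ((-10 + 5*l**4)*(5 - l))/9 = (-10 + 5*l**4)*(5 - l)/9)
(m + W(-2))*141 = (18 - 5*(-5 - 2)*(-2 + (-2)**4)/9)*141 = (18 - 5/9*(-7)*(-2 + 16))*141 = (18 - 5/9*(-7)*14)*141 = (18 + 490/9)*141 = (652/9)*141 = 30644/3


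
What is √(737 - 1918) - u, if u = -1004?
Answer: 1004 + I*√1181 ≈ 1004.0 + 34.366*I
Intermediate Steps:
√(737 - 1918) - u = √(737 - 1918) - 1*(-1004) = √(-1181) + 1004 = I*√1181 + 1004 = 1004 + I*√1181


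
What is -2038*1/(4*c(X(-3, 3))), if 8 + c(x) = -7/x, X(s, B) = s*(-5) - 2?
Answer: 13247/222 ≈ 59.671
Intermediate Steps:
X(s, B) = -2 - 5*s (X(s, B) = -5*s - 2 = -2 - 5*s)
c(x) = -8 - 7/x
-2038*1/(4*c(X(-3, 3))) = -2038*1/(4*(-8 - 7/(-2 - 5*(-3)))) = -2038*1/(4*(-8 - 7/(-2 + 15))) = -2038*1/(4*(-8 - 7/13)) = -2038/((-111/13*4)) = -2038/(-444/13) = -2038*(-13/444) = 13247/222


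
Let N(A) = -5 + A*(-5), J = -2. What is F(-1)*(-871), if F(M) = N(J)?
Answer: -4355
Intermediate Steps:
N(A) = -5 - 5*A
F(M) = 5 (F(M) = -5 - 5*(-2) = -5 + 10 = 5)
F(-1)*(-871) = 5*(-871) = -4355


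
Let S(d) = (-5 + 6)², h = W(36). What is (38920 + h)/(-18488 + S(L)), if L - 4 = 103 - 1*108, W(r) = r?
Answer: -38956/18487 ≈ -2.1072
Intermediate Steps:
h = 36
L = -1 (L = 4 + (103 - 1*108) = 4 + (103 - 108) = 4 - 5 = -1)
S(d) = 1 (S(d) = 1² = 1)
(38920 + h)/(-18488 + S(L)) = (38920 + 36)/(-18488 + 1) = 38956/(-18487) = 38956*(-1/18487) = -38956/18487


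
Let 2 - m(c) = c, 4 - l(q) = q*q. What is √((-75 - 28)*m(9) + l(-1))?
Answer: 2*√181 ≈ 26.907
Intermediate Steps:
l(q) = 4 - q² (l(q) = 4 - q*q = 4 - q²)
m(c) = 2 - c
√((-75 - 28)*m(9) + l(-1)) = √((-75 - 28)*(2 - 1*9) + (4 - 1*(-1)²)) = √(-103*(2 - 9) + (4 - 1*1)) = √(-103*(-7) + (4 - 1)) = √(721 + 3) = √724 = 2*√181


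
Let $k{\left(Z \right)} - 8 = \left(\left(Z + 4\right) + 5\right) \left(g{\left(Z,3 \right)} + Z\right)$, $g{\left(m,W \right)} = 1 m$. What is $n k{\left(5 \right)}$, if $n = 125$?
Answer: $18500$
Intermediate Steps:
$g{\left(m,W \right)} = m$
$k{\left(Z \right)} = 8 + 2 Z \left(9 + Z\right)$ ($k{\left(Z \right)} = 8 + \left(\left(Z + 4\right) + 5\right) \left(Z + Z\right) = 8 + \left(\left(4 + Z\right) + 5\right) 2 Z = 8 + \left(9 + Z\right) 2 Z = 8 + 2 Z \left(9 + Z\right)$)
$n k{\left(5 \right)} = 125 \left(8 + 2 \cdot 5^{2} + 18 \cdot 5\right) = 125 \left(8 + 2 \cdot 25 + 90\right) = 125 \left(8 + 50 + 90\right) = 125 \cdot 148 = 18500$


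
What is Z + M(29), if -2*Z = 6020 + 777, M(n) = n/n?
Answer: -6795/2 ≈ -3397.5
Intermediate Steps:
M(n) = 1
Z = -6797/2 (Z = -(6020 + 777)/2 = -½*6797 = -6797/2 ≈ -3398.5)
Z + M(29) = -6797/2 + 1 = -6795/2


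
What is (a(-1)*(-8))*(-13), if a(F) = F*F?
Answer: 104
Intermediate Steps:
a(F) = F²
(a(-1)*(-8))*(-13) = ((-1)²*(-8))*(-13) = (1*(-8))*(-13) = -8*(-13) = 104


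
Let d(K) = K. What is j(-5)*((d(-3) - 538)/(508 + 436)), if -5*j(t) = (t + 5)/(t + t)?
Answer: 0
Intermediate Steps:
j(t) = -(5 + t)/(10*t) (j(t) = -(t + 5)/(5*(t + t)) = -(5 + t)/(5*(2*t)) = -(5 + t)*1/(2*t)/5 = -(5 + t)/(10*t))
j(-5)*((d(-3) - 538)/(508 + 436)) = ((⅒)*(-5 - 1*(-5))/(-5))*((-3 - 538)/(508 + 436)) = ((⅒)*(-⅕)*(-5 + 5))*(-541/944) = ((⅒)*(-⅕)*0)*(-541*1/944) = 0*(-541/944) = 0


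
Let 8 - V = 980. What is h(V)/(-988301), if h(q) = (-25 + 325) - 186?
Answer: -114/988301 ≈ -0.00011535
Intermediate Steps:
V = -972 (V = 8 - 1*980 = 8 - 980 = -972)
h(q) = 114 (h(q) = 300 - 186 = 114)
h(V)/(-988301) = 114/(-988301) = 114*(-1/988301) = -114/988301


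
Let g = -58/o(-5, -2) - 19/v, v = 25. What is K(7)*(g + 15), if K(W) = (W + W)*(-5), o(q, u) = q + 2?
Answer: -35252/15 ≈ -2350.1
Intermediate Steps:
o(q, u) = 2 + q
K(W) = -10*W (K(W) = (2*W)*(-5) = -10*W)
g = 1393/75 (g = -58/(2 - 5) - 19/25 = -58/(-3) - 19*1/25 = -58*(-⅓) - 19/25 = 58/3 - 19/25 = 1393/75 ≈ 18.573)
K(7)*(g + 15) = (-10*7)*(1393/75 + 15) = -70*2518/75 = -35252/15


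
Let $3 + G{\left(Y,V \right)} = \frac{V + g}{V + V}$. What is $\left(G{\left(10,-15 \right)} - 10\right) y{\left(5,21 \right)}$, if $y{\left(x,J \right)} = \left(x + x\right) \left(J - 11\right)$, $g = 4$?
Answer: $- \frac{3790}{3} \approx -1263.3$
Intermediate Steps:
$y{\left(x,J \right)} = 2 x \left(-11 + J\right)$
$G{\left(Y,V \right)} = -3 + \frac{4 + V}{2 V}$ ($G{\left(Y,V \right)} = -3 + \frac{V + 4}{V + V} = -3 + \frac{4 + V}{2 V}$)
$\left(G{\left(10,-15 \right)} - 10\right) y{\left(5,21 \right)} = \left(\left(- \frac{5}{2} + \frac{2}{-15}\right) - 10\right) 2 \cdot 5 \left(-11 + 21\right) = \left(\left(- \frac{5}{2} + 2 \left(- \frac{1}{15}\right)\right) - 10\right) 2 \cdot 5 \cdot 10 = \left(\left(- \frac{5}{2} - \frac{2}{15}\right) - 10\right) 100 = \left(- \frac{79}{30} - 10\right) 100 = \left(- \frac{379}{30}\right) 100 = - \frac{3790}{3}$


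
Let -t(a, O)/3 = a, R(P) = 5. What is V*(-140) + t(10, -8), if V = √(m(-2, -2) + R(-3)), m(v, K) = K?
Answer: -30 - 140*√3 ≈ -272.49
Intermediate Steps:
t(a, O) = -3*a
V = √3 (V = √(-2 + 5) = √3 ≈ 1.7320)
V*(-140) + t(10, -8) = √3*(-140) - 3*10 = -140*√3 - 30 = -30 - 140*√3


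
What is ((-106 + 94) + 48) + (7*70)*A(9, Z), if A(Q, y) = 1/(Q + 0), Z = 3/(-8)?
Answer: 814/9 ≈ 90.444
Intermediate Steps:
Z = -3/8 (Z = 3*(-1/8) = -3/8 ≈ -0.37500)
A(Q, y) = 1/Q
((-106 + 94) + 48) + (7*70)*A(9, Z) = ((-106 + 94) + 48) + (7*70)/9 = (-12 + 48) + 490*(1/9) = 36 + 490/9 = 814/9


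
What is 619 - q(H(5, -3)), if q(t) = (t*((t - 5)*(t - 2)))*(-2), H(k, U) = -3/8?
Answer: 156013/256 ≈ 609.43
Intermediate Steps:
H(k, U) = -3/8 (H(k, U) = -3*⅛ = -3/8)
q(t) = -2*t*(-5 + t)*(-2 + t) (q(t) = (t*((-5 + t)*(-2 + t)))*(-2) = (t*(-5 + t)*(-2 + t))*(-2) = -2*t*(-5 + t)*(-2 + t))
619 - q(H(5, -3)) = 619 - 2*(-3)*(-10 - (-3/8)² + 7*(-3/8))/8 = 619 - 2*(-3)*(-10 - 1*9/64 - 21/8)/8 = 619 - 2*(-3)*(-10 - 9/64 - 21/8)/8 = 619 - 2*(-3)*(-817)/(8*64) = 619 - 1*2451/256 = 619 - 2451/256 = 156013/256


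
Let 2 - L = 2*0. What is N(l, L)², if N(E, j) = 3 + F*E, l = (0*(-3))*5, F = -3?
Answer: 9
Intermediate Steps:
L = 2 (L = 2 - 2*0 = 2 - 1*0 = 2 + 0 = 2)
l = 0 (l = 0*5 = 0)
N(E, j) = 3 - 3*E
N(l, L)² = (3 - 3*0)² = (3 + 0)² = 3² = 9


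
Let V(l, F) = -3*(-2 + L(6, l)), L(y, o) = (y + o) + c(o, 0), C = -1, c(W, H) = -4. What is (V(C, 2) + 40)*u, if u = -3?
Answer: -129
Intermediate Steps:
L(y, o) = -4 + o + y (L(y, o) = (y + o) - 4 = (o + y) - 4 = -4 + o + y)
V(l, F) = -3*l (V(l, F) = -3*(-2 + (-4 + l + 6)) = -3*(-2 + (2 + l)) = -3*l)
(V(C, 2) + 40)*u = (-3*(-1) + 40)*(-3) = (3 + 40)*(-3) = 43*(-3) = -129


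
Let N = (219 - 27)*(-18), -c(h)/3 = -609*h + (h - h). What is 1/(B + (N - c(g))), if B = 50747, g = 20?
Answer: 1/10751 ≈ 9.3015e-5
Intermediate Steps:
c(h) = 1827*h (c(h) = -3*(-609*h + (h - h)) = -3*(-609*h + 0) = -(-1827)*h = 1827*h)
N = -3456 (N = 192*(-18) = -3456)
1/(B + (N - c(g))) = 1/(50747 + (-3456 - 1827*20)) = 1/(50747 + (-3456 - 1*36540)) = 1/(50747 + (-3456 - 36540)) = 1/(50747 - 39996) = 1/10751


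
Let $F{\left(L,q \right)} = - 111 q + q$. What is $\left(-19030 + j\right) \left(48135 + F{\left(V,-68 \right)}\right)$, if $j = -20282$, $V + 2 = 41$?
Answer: $-2186336880$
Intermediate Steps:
$V = 39$ ($V = -2 + 41 = 39$)
$F{\left(L,q \right)} = - 110 q$
$\left(-19030 + j\right) \left(48135 + F{\left(V,-68 \right)}\right) = \left(-19030 - 20282\right) \left(48135 - -7480\right) = - 39312 \left(48135 + 7480\right) = \left(-39312\right) 55615 = -2186336880$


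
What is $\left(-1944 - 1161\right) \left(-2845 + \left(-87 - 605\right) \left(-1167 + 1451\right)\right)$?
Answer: $619053165$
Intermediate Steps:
$\left(-1944 - 1161\right) \left(-2845 + \left(-87 - 605\right) \left(-1167 + 1451\right)\right) = - 3105 \left(-2845 - 196528\right) = \left(-3105\right) \left(-199373\right) = 619053165$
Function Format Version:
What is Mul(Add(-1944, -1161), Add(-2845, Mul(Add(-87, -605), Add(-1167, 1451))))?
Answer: 619053165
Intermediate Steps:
Mul(Add(-1944, -1161), Add(-2845, Mul(Add(-87, -605), Add(-1167, 1451)))) = Mul(-3105, Add(-2845, Mul(-692, 284))) = Mul(-3105, Add(-2845, -196528)) = Mul(-3105, -199373) = 619053165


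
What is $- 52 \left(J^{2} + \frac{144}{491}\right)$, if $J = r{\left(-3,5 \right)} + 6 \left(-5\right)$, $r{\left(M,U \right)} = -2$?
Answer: $- \frac{26152256}{491} \approx -53263.0$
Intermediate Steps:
$J = -32$ ($J = -2 + 6 \left(-5\right) = -2 - 30 = -32$)
$- 52 \left(J^{2} + \frac{144}{491}\right) = - 52 \left(\left(-32\right)^{2} + \frac{144}{491}\right) = - 52 \left(1024 + 144 \cdot \frac{1}{491}\right) = - 52 \left(1024 + \frac{144}{491}\right) = \left(-52\right) \frac{502928}{491} = - \frac{26152256}{491}$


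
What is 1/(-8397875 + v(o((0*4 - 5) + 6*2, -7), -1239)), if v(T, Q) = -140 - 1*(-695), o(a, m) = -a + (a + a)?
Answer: -1/8397320 ≈ -1.1909e-7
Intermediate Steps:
o(a, m) = a (o(a, m) = -a + 2*a = a)
v(T, Q) = 555 (v(T, Q) = -140 + 695 = 555)
1/(-8397875 + v(o((0*4 - 5) + 6*2, -7), -1239)) = 1/(-8397875 + 555) = 1/(-8397320) = -1/8397320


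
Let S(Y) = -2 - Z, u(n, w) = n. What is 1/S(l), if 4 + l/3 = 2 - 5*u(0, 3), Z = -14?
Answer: 1/12 ≈ 0.083333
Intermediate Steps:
l = -6 (l = -12 + 3*(2 - 5*0) = -12 + 3*(2 + 0) = -12 + 3*2 = -12 + 6 = -6)
S(Y) = 12 (S(Y) = -2 - 1*(-14) = -2 + 14 = 12)
1/S(l) = 1/12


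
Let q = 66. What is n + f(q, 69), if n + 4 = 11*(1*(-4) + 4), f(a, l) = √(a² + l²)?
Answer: -4 + 3*√1013 ≈ 91.483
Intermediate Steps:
n = -4 (n = -4 + 11*(1*(-4) + 4) = -4 + 11*(-4 + 4) = -4 + 11*0 = -4 + 0 = -4)
n + f(q, 69) = -4 + √(66² + 69²) = -4 + √(4356 + 4761) = -4 + √9117 = -4 + 3*√1013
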